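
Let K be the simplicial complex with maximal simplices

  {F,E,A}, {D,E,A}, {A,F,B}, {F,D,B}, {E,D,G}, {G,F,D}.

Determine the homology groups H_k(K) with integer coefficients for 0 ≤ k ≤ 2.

H_0 ≅ Z,  H_1 ≅ Z,  H_2 = 0.

We work with the vertex ordering A < B < D < E < F < G. The simplices of K, each written with vertices in increasing order, are:

  0-simplices (6): A, B, D, E, F, G
  1-simplices (12): AB, AD, AE, AF, BD, BF, DE, DF, DG, EF, EG, FG
  2-simplices (6): ABF, ADE, AEF, BDF, DEG, DFG

giving chain groups C_0 ≅ Z^6, C_1 ≅ Z^12, C_2 ≅ Z^6.

Boundary ∂_1: C_1 → C_0 sends each edge [p,q] (with p < q) to q − p. For instance
  ∂EF = F − E.
The 6×12 boundary matrix has rank 5 and Smith normal form diag(1,1,1,1,1).

∂_2: C_2 → C_1 maps a triangle to the signed sum of its edges. For instance
  ∂ADE = DE − AE + AD,
  ∂BDF = DF − BF + BD.
The 12×6 boundary matrix has rank 6 and Smith normal form diag(1,1,1,1,1,1).

From H_k ≅ ker(∂_k) / im(∂_{k+1}) we obtain:

  H_0: rank C_0 − rank ∂_1 = 6 − 5 = 1, and the invariant factors of ∂_1 are all 1, so H_0 = Z.
  H_1: rank ker ∂_1 − rank ∂_2 = (12 − 5) − 6 = 1, and the invariant factors of ∂_2 are all 1, so H_1 = Z.
  H_2: rank ker ∂_2 − rank ∂_3 = (6 − 6) − 0 = 0, and there is no ∂_3, so H_2 = 0.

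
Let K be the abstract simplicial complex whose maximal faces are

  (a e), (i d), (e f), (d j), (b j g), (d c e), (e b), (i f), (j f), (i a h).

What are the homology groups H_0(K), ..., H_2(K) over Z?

Take the total order a < b < c < d < e < f < g < h < i < j on the vertex set. Then K (dimension 2) consists of the simplices:

  0-simplices (10): a, b, c, d, e, f, g, h, i, j
  1-simplices (16): ae, ah, ai, be, bg, bj, cd, ce, de, di, dj, ef, fi, fj, gj, hi
  2-simplices (3): ahi, bgj, cde

giving chain groups C_0 ≅ Z^10, C_1 ≅ Z^16, C_2 ≅ Z^3.

The boundary map ∂_1: C_1 → C_0 is given by ∂[p,q] = [q] − [p].
This gives a 10×16 integer matrix of rank 9; reducing to Smith normal form yields diagonal entries (1,1,1,1,1,1,1,1,1).

The boundary map ∂_2: C_2 → C_1 acts by ∂[p,q,r] = [q,r] − [p,r] + [p,q]. For instance
  ∂ahi = hi − ai + ah,
  ∂bgj = gj − bj + bg.
The resulting 16×3 matrix has rank 3, and its Smith normal form has invariant factors (1,1,1).

Now H_k = ker ∂_k / im ∂_{k+1}, so:

  H_0: rank C_0 − rank ∂_1 = 10 − 9 = 1, and the invariant factors of ∂_1 are all 1, so H_0 = Z.
  H_1: rank ker ∂_1 − rank ∂_2 = (16 − 9) − 3 = 4, and the invariant factors of ∂_2 are all 1, so H_1 = Z^4.
  H_2: rank ker ∂_2 − rank ∂_3 = (3 − 3) − 0 = 0, and there is no ∂_3, so H_2 = 0.

H_0 = Z,  H_1 = Z^4,  H_2 = 0.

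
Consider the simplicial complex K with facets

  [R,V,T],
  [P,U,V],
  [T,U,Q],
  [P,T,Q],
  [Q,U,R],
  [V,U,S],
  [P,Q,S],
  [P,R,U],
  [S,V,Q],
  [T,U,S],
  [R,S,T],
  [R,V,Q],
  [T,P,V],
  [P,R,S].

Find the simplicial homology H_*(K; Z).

H_0 = Z,  H_1 = Z^2,  H_2 = Z.

Take the total order P < Q < R < S < T < U < V on the vertex set. Then K (dimension 2) consists of the simplices:

  0-simplices (7): P, Q, R, S, T, U, V
  1-simplices (21): PQ, PR, PS, PT, PU, PV, QR, QS, QT, QU, QV, RS, RT, RU, RV, ST, SU, SV, TU, TV, UV
  2-simplices (14): PQS, PQT, PRS, PRU, PTV, PUV, QRU, QRV, QSV, QTU, RST, RTV, STU, SUV

giving chain groups C_0 ≅ Z^7, C_1 ≅ Z^21, C_2 ≅ Z^14.

Boundary ∂_1: C_1 → C_0 maps an edge to its endpoints' difference, ∂[p,q] = q − p. For instance
  ∂TU = U − T.
As a 7×21 matrix over Z this has rank 6, with invariant factors (1,1,1,1,1,1).

The boundary map ∂_2: C_2 → C_1 acts by ∂[p,q,r] = [q,r] − [p,r] + [p,q]. For instance
  ∂STU = TU − SU + ST,
  ∂RST = ST − RT + RS.
The 21×14 boundary matrix has rank 13 and Smith normal form diag(1,1,1,1,1,1,1,1,1,1,1,1,1).

Reading off H_k = ker ∂_k / im ∂_{k+1}:

  H_0: rank C_0 − rank ∂_1 = 7 − 6 = 1, and the invariant factors of ∂_1 are all 1, so H_0 = Z.
  H_1: rank ker ∂_1 − rank ∂_2 = (21 − 6) − 13 = 2, and the invariant factors of ∂_2 are all 1, so H_1 = Z^2.
  H_2: rank ker ∂_2 − rank ∂_3 = (14 − 13) − 0 = 1, and there is no ∂_3, so H_2 = Z.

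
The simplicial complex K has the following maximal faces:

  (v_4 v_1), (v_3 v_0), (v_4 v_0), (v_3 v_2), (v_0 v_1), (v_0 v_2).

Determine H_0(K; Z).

H_0 ≅ Z.

Fix the vertex order v_0 < v_1 < v_2 < v_3 < v_4 and write every simplex with vertices in increasing order. Then dim K = 1 and the simplices of K are:

  0-simplices (5): [v_0], [v_1], [v_2], [v_3], [v_4]
  1-simplices (6): [v_0,v_1], [v_0,v_2], [v_0,v_3], [v_0,v_4], [v_1,v_4], [v_2,v_3]

giving chain groups C_0 ≅ Z^5, C_1 ≅ Z^6.

Boundary ∂_1: C_1 → C_0 maps an edge to its endpoints' difference, ∂[p,q] = q − p.
The resulting 5×6 matrix has rank 4, and its Smith normal form has invariant factors (1,1,1,1).

Reading off H_k = ker ∂_k / im ∂_{k+1}:

  H_0: rank C_0 − rank ∂_1 = 5 − 4 = 1, and the invariant factors of ∂_1 are all 1, so H_0 ≅ Z.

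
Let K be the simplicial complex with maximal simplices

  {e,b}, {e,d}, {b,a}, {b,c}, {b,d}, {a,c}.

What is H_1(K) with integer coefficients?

H_1 = Z^2.

Take the total order a < b < c < d < e on the vertex set. Then K (dimension 1) consists of the simplices:

  0-simplices (5): a, b, c, d, e
  1-simplices (6): ab, ac, bc, bd, be, de

Hence C_0 ≅ Z^5, C_1 ≅ Z^6.

Boundary ∂_1: C_1 → C_0 is given by ∂[p,q] = [q] − [p]. For instance
  ∂ac = c − a.
The resulting 5×6 matrix has rank 4, and its Smith normal form has invariant factors (1,1,1,1).

Now H_k = ker ∂_k / im ∂_{k+1}, so:

  H_1: rank ker ∂_1 − rank ∂_2 = (6 − 4) − 0 = 2, and there is no ∂_2, so H_1 ≅ Z^2.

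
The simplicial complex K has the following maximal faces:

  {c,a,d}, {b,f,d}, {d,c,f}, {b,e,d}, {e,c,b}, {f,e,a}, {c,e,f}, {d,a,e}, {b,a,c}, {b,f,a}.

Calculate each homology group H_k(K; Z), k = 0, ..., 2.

H_0 = Z,  H_1 = Z/2Z,  H_2 = 0.

We work with the vertex ordering a < b < c < d < e < f. The simplices of K, each written with vertices in increasing order, are:

  0-simplices (6): a, b, c, d, e, f
  1-simplices (15): ab, ac, ad, ae, af, bc, bd, be, bf, cd, ce, cf, de, df, ef
  2-simplices (10): abc, abf, acd, ade, aef, bce, bde, bdf, cdf, cef

Hence C_0 ≅ Z^6, C_1 ≅ Z^15, C_2 ≅ Z^10.

Boundary ∂_1: C_1 → C_0 sends each edge [p,q] (with p < q) to q − p.
The resulting 6×15 matrix has rank 5, and its Smith normal form has invariant factors (1,1,1,1,1).

∂_2: C_2 → C_1 sends each 2-simplex [p,q,r] to [q,r] − [p,r] + [p,q]. For instance
  ∂aef = ef − af + ae,
  ∂cef = ef − cf + ce.
The 15×10 boundary matrix has rank 10 and Smith normal form diag(1,1,1,1,1,1,1,1,1,2).

Reading off H_k = ker ∂_k / im ∂_{k+1}:

  H_0: rank C_0 − rank ∂_1 = 6 − 5 = 1, and the invariant factors of ∂_1 are all 1, so H_0 ≅ Z.
  H_1: rank ker ∂_1 − rank ∂_2 = (15 − 5) − 10 = 0, and ∂_2 has invariant factor 2 > 1, so H_1 ≅ Z/2Z.
  H_2: rank ker ∂_2 − rank ∂_3 = (10 − 10) − 0 = 0, and there is no ∂_3, so H_2 ≅ 0.

As a check, the Euler characteristic is 6 − 15 + 10 = 1, which agrees with 1 − 0 + 0 = 1.
(K is a triangulation of the real projective plane RP^2.)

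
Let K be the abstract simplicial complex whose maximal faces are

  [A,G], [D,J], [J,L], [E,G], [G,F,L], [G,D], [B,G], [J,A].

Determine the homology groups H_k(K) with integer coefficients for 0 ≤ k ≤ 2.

Order the vertices as A < B < D < E < F < G < J < L. Listing each simplex with vertices in this order, K has dimension 2 with simplices:

  0-simplices (8): A, B, D, E, F, G, J, L
  1-simplices (10): AG, AJ, BG, DG, DJ, EG, FG, FL, GL, JL
  2-simplices (1): FGL

giving chain groups C_0 ≅ Z^8, C_1 ≅ Z^10, C_2 ≅ Z^1.

∂_1: C_1 → C_0 maps an edge to its endpoints' difference, ∂[p,q] = q − p. For instance
  ∂DJ = J − D.
This gives a 8×10 integer matrix of rank 7; reducing to Smith normal form yields diagonal entries (1,1,1,1,1,1,1).

Boundary ∂_2: C_2 → C_1 maps a triangle to the signed sum of its edges. For instance
  ∂FGL = GL − FL + FG.
This gives a 10×1 integer matrix of rank 1; reducing to Smith normal form yields diagonal entries (1).

Computing H_k = (kernel of ∂_k) / (image of ∂_{k+1}):

  H_0: rank C_0 − rank ∂_1 = 8 − 7 = 1, and the invariant factors of ∂_1 are all 1, so H_0 = Z.
  H_1: rank ker ∂_1 − rank ∂_2 = (10 − 7) − 1 = 2, and the invariant factors of ∂_2 are all 1, so H_1 = Z^2.
  H_2: rank ker ∂_2 − rank ∂_3 = (1 − 1) − 0 = 0, and there is no ∂_3, so H_2 = 0.

As a check, the Euler characteristic is 8 − 10 + 1 = -1, which agrees with 1 − 2 + 0 = -1.

H_0 = Z,  H_1 = Z^2,  H_2 = 0.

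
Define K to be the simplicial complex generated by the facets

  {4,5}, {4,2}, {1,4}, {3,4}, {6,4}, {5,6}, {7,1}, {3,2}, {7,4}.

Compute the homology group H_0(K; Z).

We work with the vertex ordering 1 < 2 < 3 < 4 < 5 < 6 < 7. The simplices of K, each written with vertices in increasing order, are:

  0-simplices (7): [1], [2], [3], [4], [5], [6], [7]
  1-simplices (9): [1,4], [1,7], [2,3], [2,4], [3,4], [4,5], [4,6], [4,7], [5,6]

giving chain groups C_0 ≅ Z^7, C_1 ≅ Z^9.

The boundary map ∂_1: C_1 → C_0 is given by ∂[p,q] = [q] − [p].
The 7×9 boundary matrix has rank 6 and Smith normal form diag(1,1,1,1,1,1).

Reading off H_k = ker ∂_k / im ∂_{k+1}:

  H_0: rank C_0 − rank ∂_1 = 7 − 6 = 1, and the invariant factors of ∂_1 are all 1, so H_0 ≅ Z.

H_0 = Z.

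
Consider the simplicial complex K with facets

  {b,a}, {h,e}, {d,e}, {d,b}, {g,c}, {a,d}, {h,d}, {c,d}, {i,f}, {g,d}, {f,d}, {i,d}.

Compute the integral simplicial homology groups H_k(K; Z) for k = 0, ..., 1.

H_0 = Z,  H_1 = Z^4.

Order the vertices as a < b < c < d < e < f < g < h < i. Listing each simplex with vertices in this order, K has dimension 1 with simplices:

  0-simplices (9): a, b, c, d, e, f, g, h, i
  1-simplices (12): ab, ad, bd, cd, cg, de, df, dg, dh, di, eh, fi

so the chain groups are C_0 ≅ Z^9, C_1 ≅ Z^12.

The boundary map ∂_1: C_1 → C_0 maps an edge to its endpoints' difference, ∂[p,q] = q − p. For instance
  ∂fi = i − f.
This gives a 9×12 integer matrix of rank 8; reducing to Smith normal form yields diagonal entries (1,1,1,1,1,1,1,1).

From H_k ≅ ker(∂_k) / im(∂_{k+1}) we obtain:

  H_0: rank C_0 − rank ∂_1 = 9 − 8 = 1, and the invariant factors of ∂_1 are all 1, so H_0 = Z.
  H_1: rank ker ∂_1 − rank ∂_2 = (12 − 8) − 0 = 4, and there is no ∂_2, so H_1 = Z^4.

As a check, the Euler characteristic is 9 − 12 = -3, which agrees with 1 − 4 = -3.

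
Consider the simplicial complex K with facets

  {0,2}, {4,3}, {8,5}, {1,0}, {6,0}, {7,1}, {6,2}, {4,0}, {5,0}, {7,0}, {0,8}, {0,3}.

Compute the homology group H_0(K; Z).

K has 9 vertices, 12 edges.
rank ∂_0 = 0, rank ∂_1 = 8 ⇒ b_0 = 9 − 0 − 8 = 1; all invariant factors of ∂_1 are 1 so no torsion. So H_0 ≅ Z.

H_0 ≅ Z.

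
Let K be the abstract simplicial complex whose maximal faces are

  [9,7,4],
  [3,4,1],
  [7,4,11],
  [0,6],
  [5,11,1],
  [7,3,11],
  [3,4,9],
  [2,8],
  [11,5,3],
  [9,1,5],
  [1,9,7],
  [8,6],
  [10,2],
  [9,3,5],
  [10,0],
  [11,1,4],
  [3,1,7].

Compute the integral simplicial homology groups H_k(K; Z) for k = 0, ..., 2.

Order the vertices as 0 < 1 < 2 < 3 < 4 < 5 < 6 < 7 < 8 < 9 < 10 < 11. Listing each simplex with vertices in this order, K has dimension 2 with simplices:

  0-simplices (12): [0], [1], [2], [3], [4], [5], [6], [7], [8], [9], [10], [11]
  1-simplices (23): (23 of them)
  2-simplices (12): [1,3,4], [1,3,7], [1,4,11], [1,5,9], [1,5,11], [1,7,9], [3,4,9], [3,5,9], [3,5,11], [3,7,11], [4,7,9], [4,7,11]

giving chain groups C_0 ≅ Z^12, C_1 ≅ Z^23, C_2 ≅ Z^12.

The boundary map ∂_1: C_1 → C_0 sends each edge [p,q] (with p < q) to q − p. For instance
  ∂[4,7] = [7] − [4].
As a 12×23 matrix over Z this has rank 10, with invariant factors (1,1,1,1,1,1,1,1,1,1).

The boundary map ∂_2: C_2 → C_1 maps a triangle to the signed sum of its edges. For instance
  ∂[3,7,11] = [7,11] − [3,11] + [3,7],
  ∂[1,7,9] = [7,9] − [1,9] + [1,7].
The 23×12 boundary matrix has rank 12 and Smith normal form diag(1,1,1,1,1,1,1,1,1,1,1,2).

Reading off H_k = ker ∂_k / im ∂_{k+1}:

  H_0: rank C_0 − rank ∂_1 = 12 − 10 = 2, and the invariant factors of ∂_1 are all 1, so H_0 = Z^2.
  H_1: rank ker ∂_1 − rank ∂_2 = (23 − 10) − 12 = 1, and ∂_2 has invariant factor 2 > 1, so H_1 = Z ⊕ Z_2.
  H_2: rank ker ∂_2 − rank ∂_3 = (12 − 12) − 0 = 0, and there is no ∂_3, so H_2 = 0.

As a check, the Euler characteristic is 12 − 23 + 12 = 1, which agrees with 2 − 1 + 0 = 1.

H_0 = Z^2,  H_1 = Z ⊕ Z_2,  H_2 = 0.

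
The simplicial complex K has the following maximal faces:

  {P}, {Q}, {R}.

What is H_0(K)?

Take the total order P < Q < R on the vertex set. Then K (dimension 0) consists of the simplices:

  0-simplices (3): P, Q, R

Hence C_0 ≅ Z^3.

Computing H_k = (kernel of ∂_k) / (image of ∂_{k+1}):

  H_0: rank C_0 − rank ∂_1 = 3 − 0 = 3, and there is no ∂_1, so H_0 = Z^3.

H_0 = Z^3.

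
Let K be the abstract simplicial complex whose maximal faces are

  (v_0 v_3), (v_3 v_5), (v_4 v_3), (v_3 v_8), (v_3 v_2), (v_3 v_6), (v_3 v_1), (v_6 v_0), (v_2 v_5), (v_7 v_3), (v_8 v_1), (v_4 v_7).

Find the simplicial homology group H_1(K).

Take the total order v_0 < v_1 < v_2 < v_3 < v_4 < v_5 < v_6 < v_7 < v_8 on the vertex set. Then K (dimension 1) consists of the simplices:

  0-simplices (9): [v_0], [v_1], [v_2], [v_3], [v_4], [v_5], [v_6], [v_7], [v_8]
  1-simplices (12): [v_0,v_3], [v_0,v_6], [v_1,v_3], [v_1,v_8], [v_2,v_3], [v_2,v_5], [v_3,v_4], [v_3,v_5], [v_3,v_6], [v_3,v_7], [v_3,v_8], [v_4,v_7]

giving chain groups C_0 ≅ Z^9, C_1 ≅ Z^12.

Boundary ∂_1: C_1 → C_0 sends each edge [p,q] (with p < q) to q − p.
This gives a 9×12 integer matrix of rank 8; reducing to Smith normal form yields diagonal entries (1,1,1,1,1,1,1,1).

Computing H_k = (kernel of ∂_k) / (image of ∂_{k+1}):

  H_1: rank ker ∂_1 − rank ∂_2 = (12 − 8) − 0 = 4, and there is no ∂_2, so H_1 ≅ Z^4.

H_1 ≅ Z^4.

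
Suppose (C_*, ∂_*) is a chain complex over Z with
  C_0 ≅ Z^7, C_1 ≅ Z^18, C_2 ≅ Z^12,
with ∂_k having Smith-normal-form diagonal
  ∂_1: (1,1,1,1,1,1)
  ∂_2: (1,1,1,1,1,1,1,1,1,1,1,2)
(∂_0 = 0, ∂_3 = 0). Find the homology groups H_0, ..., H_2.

H_0: b_0 = 7 − 0 − 6 = 1; torsion from ∂_1 factors > 1: none. So H_0 = Z.
H_1: b_1 = 18 − 6 − 12 = 0; torsion from ∂_2 factors > 1: [2]. So H_1 = Z/2Z.
H_2: b_2 = 12 − 12 − 0 = 0; torsion from ∂_3 factors > 1: none. So H_2 = 0.

H_0 = Z,  H_1 = Z/2Z,  H_2 = 0.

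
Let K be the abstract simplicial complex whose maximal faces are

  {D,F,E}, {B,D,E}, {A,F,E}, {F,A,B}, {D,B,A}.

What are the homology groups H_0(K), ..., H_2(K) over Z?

Order the vertices as A < B < D < E < F. Listing each simplex with vertices in this order, K has dimension 2 with simplices:

  0-simplices (5): A, B, D, E, F
  1-simplices (10): AB, AD, AE, AF, BD, BE, BF, DE, DF, EF
  2-simplices (5): ABD, ABF, AEF, BDE, DEF

giving chain groups C_0 ≅ Z^5, C_1 ≅ Z^10, C_2 ≅ Z^5.

The boundary map ∂_1: C_1 → C_0 maps an edge to its endpoints' difference, ∂[p,q] = q − p. For instance
  ∂BD = D − B.
The 5×10 boundary matrix has rank 4 and Smith normal form diag(1,1,1,1).

The boundary map ∂_2: C_2 → C_1 sends each 2-simplex [p,q,r] to [q,r] − [p,r] + [p,q]. For instance
  ∂DEF = EF − DF + DE,
  ∂ABD = BD − AD + AB.
As a 10×5 matrix over Z this has rank 5, with invariant factors (1,1,1,1,1).

From H_k ≅ ker(∂_k) / im(∂_{k+1}) we obtain:

  H_0: rank C_0 − rank ∂_1 = 5 − 4 = 1, and the invariant factors of ∂_1 are all 1, so H_0 ≅ Z.
  H_1: rank ker ∂_1 − rank ∂_2 = (10 − 4) − 5 = 1, and the invariant factors of ∂_2 are all 1, so H_1 ≅ Z.
  H_2: rank ker ∂_2 − rank ∂_3 = (5 − 5) − 0 = 0, and there is no ∂_3, so H_2 ≅ 0.

H_0 ≅ Z,  H_1 ≅ Z,  H_2 = 0.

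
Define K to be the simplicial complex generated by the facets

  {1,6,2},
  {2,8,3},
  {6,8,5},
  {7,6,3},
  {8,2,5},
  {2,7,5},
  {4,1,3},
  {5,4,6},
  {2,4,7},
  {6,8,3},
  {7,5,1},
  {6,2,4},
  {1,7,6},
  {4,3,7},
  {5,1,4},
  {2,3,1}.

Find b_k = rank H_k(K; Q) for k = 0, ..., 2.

K has 8 vertices, 24 edges, 16 triangles.
rank ∂_0 = 0, rank ∂_1 = 7 ⇒ b_0 = 8 − 0 − 7 = 1; all invariant factors of ∂_1 are 1 so no torsion. So H_0 ≅ Z.
rank ∂_1 = 7, rank ∂_2 = 15 ⇒ b_1 = 24 − 7 − 15 = 2; all invariant factors of ∂_2 are 1 so no torsion. So H_1 ≅ Z^2.
rank ∂_2 = 15, rank ∂_3 = 0 ⇒ b_2 = 16 − 15 − 0 = 1. So H_2 ≅ Z.

b_0 = 1, b_1 = 2, b_2 = 1.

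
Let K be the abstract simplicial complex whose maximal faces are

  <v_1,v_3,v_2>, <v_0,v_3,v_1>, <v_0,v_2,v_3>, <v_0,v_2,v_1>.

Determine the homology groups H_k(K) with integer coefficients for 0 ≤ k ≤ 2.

H_0 = Z,  H_1 = 0,  H_2 = Z.

K has 4 vertices, 6 edges, 4 triangles.
rank ∂_0 = 0, rank ∂_1 = 3 ⇒ b_0 = 4 − 0 − 3 = 1; all invariant factors of ∂_1 are 1 so no torsion. So H_0 = Z.
rank ∂_1 = 3, rank ∂_2 = 3 ⇒ b_1 = 6 − 3 − 3 = 0; all invariant factors of ∂_2 are 1 so no torsion. So H_1 = 0.
rank ∂_2 = 3, rank ∂_3 = 0 ⇒ b_2 = 4 − 3 − 0 = 1. So H_2 = Z.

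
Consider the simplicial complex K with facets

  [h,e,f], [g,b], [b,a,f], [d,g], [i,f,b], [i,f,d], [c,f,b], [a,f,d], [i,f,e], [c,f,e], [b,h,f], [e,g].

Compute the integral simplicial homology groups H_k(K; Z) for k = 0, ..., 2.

H_0 = Z,  H_1 = Z^2,  H_2 = 0.

Take the total order a < b < c < d < e < f < g < h < i on the vertex set. Then K (dimension 2) consists of the simplices:

  0-simplices (9): a, b, c, d, e, f, g, h, i
  1-simplices (19): ab, ad, af, bc, bf, bg, bh, bi, ce, cf, df, dg, di, ef, eg, eh, ei, fh, fi
  2-simplices (9): abf, adf, bcf, bfh, bfi, cef, dfi, efh, efi

giving chain groups C_0 ≅ Z^9, C_1 ≅ Z^19, C_2 ≅ Z^9.

Boundary ∂_1: C_1 → C_0 is given by ∂[p,q] = [q] − [p].
The 9×19 boundary matrix has rank 8 and Smith normal form diag(1,1,1,1,1,1,1,1).

∂_2: C_2 → C_1 acts by ∂[p,q,r] = [q,r] − [p,r] + [p,q]. For instance
  ∂adf = df − af + ad,
  ∂efi = fi − ei + ef.
The 19×9 boundary matrix has rank 9 and Smith normal form diag(1,1,1,1,1,1,1,1,1).

Now H_k = ker ∂_k / im ∂_{k+1}, so:

  H_0: rank C_0 − rank ∂_1 = 9 − 8 = 1, and the invariant factors of ∂_1 are all 1, so H_0 ≅ Z.
  H_1: rank ker ∂_1 − rank ∂_2 = (19 − 8) − 9 = 2, and the invariant factors of ∂_2 are all 1, so H_1 ≅ Z^2.
  H_2: rank ker ∂_2 − rank ∂_3 = (9 − 9) − 0 = 0, and there is no ∂_3, so H_2 ≅ 0.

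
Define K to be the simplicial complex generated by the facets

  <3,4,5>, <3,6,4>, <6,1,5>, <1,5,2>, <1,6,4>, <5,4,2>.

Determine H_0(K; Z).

H_0 = Z.

We work with the vertex ordering 1 < 2 < 3 < 4 < 5 < 6. The simplices of K, each written with vertices in increasing order, are:

  0-simplices (6): [1], [2], [3], [4], [5], [6]
  1-simplices (12): [1,2], [1,4], [1,5], [1,6], [2,4], [2,5], [3,4], [3,5], [3,6], [4,5], [4,6], [5,6]
  2-simplices (6): [1,2,5], [1,4,6], [1,5,6], [2,4,5], [3,4,5], [3,4,6]

so the chain groups are C_0 ≅ Z^6, C_1 ≅ Z^12, C_2 ≅ Z^6.

∂_1: C_1 → C_0 sends each edge [p,q] (with p < q) to q − p. For instance
  ∂[4,5] = [5] − [4].
This gives a 6×12 integer matrix of rank 5; reducing to Smith normal form yields diagonal entries (1,1,1,1,1).

∂_2: C_2 → C_1 maps a triangle to the signed sum of its edges. For instance
  ∂[1,2,5] = [2,5] − [1,5] + [1,2],
  ∂[3,4,6] = [4,6] − [3,6] + [3,4].
As a 12×6 matrix over Z this has rank 6, with invariant factors (1,1,1,1,1,1).

From H_k ≅ ker(∂_k) / im(∂_{k+1}) we obtain:

  H_0: rank C_0 − rank ∂_1 = 6 − 5 = 1, and the invariant factors of ∂_1 are all 1, so H_0 ≅ Z.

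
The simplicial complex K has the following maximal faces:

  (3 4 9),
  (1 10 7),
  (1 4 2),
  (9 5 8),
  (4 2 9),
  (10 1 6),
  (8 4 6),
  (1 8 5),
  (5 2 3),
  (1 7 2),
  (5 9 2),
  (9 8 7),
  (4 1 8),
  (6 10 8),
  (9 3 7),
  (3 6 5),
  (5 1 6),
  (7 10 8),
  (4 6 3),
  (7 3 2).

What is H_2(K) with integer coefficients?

Take the total order 1 < 2 < 3 < 4 < 5 < 6 < 7 < 8 < 9 < 10 on the vertex set. Then K (dimension 2) consists of the simplices:

  0-simplices (10): [1], [2], [3], [4], [5], [6], [7], [8], [9], [10]
  1-simplices (30): (30 of them)
  2-simplices (20): (20 of them)

so the chain groups are C_0 ≅ Z^10, C_1 ≅ Z^30, C_2 ≅ Z^20.

∂_1: C_1 → C_0 is given by ∂[p,q] = [q] − [p]. For instance
  ∂[7,10] = [10] − [7].
The resulting 10×30 matrix has rank 9, and its Smith normal form has invariant factors (1,1,1,1,1,1,1,1,1).

Boundary ∂_2: C_2 → C_1 maps a triangle to the signed sum of its edges. For instance
  ∂[1,7,10] = [7,10] − [1,10] + [1,7],
  ∂[1,5,6] = [5,6] − [1,6] + [1,5].
The resulting 30×20 matrix has rank 20, and its Smith normal form has invariant factors (1,1,1,1,1,1,1,1,1,1,1,1,1,1,1,1,1,1,1,2).

Computing H_k = (kernel of ∂_k) / (image of ∂_{k+1}):

  H_2: rank ker ∂_2 − rank ∂_3 = (20 − 20) − 0 = 0, and there is no ∂_3, so H_2 = 0.

H_2 = 0.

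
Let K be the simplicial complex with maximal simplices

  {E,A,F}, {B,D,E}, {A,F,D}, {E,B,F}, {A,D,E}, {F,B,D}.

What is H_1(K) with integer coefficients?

Order the vertices as A < B < D < E < F. Listing each simplex with vertices in this order, K has dimension 2 with simplices:

  0-simplices (5): A, B, D, E, F
  1-simplices (9): AD, AE, AF, BD, BE, BF, DE, DF, EF
  2-simplices (6): ADE, ADF, AEF, BDE, BDF, BEF

so the chain groups are C_0 ≅ Z^5, C_1 ≅ Z^9, C_2 ≅ Z^6.

The boundary map ∂_1: C_1 → C_0 sends each edge [p,q] (with p < q) to q − p. For instance
  ∂BE = E − B.
The 5×9 boundary matrix has rank 4 and Smith normal form diag(1,1,1,1).

∂_2: C_2 → C_1 sends each 2-simplex [p,q,r] to [q,r] − [p,r] + [p,q]. For instance
  ∂ADF = DF − AF + AD,
  ∂ADE = DE − AE + AD.
As a 9×6 matrix over Z this has rank 5, with invariant factors (1,1,1,1,1).

Now H_k = ker ∂_k / im ∂_{k+1}, so:

  H_1: rank ker ∂_1 − rank ∂_2 = (9 − 4) − 5 = 0, and the invariant factors of ∂_2 are all 1, so H_1 = 0.

H_1 = 0.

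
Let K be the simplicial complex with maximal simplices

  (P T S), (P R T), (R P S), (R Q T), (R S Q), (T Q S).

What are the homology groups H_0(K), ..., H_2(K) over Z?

H_0 ≅ Z,  H_1 = 0,  H_2 ≅ Z.

Fix the vertex order P < Q < R < S < T and write every simplex with vertices in increasing order. Then dim K = 2 and the simplices of K are:

  0-simplices (5): P, Q, R, S, T
  1-simplices (9): PR, PS, PT, QR, QS, QT, RS, RT, ST
  2-simplices (6): PRS, PRT, PST, QRS, QRT, QST

giving chain groups C_0 ≅ Z^5, C_1 ≅ Z^9, C_2 ≅ Z^6.

∂_1: C_1 → C_0 is given by ∂[p,q] = [q] − [p].
The resulting 5×9 matrix has rank 4, and its Smith normal form has invariant factors (1,1,1,1).

The boundary map ∂_2: C_2 → C_1 maps a triangle to the signed sum of its edges. For instance
  ∂QST = ST − QT + QS,
  ∂QRS = RS − QS + QR.
This gives a 9×6 integer matrix of rank 5; reducing to Smith normal form yields diagonal entries (1,1,1,1,1).

Reading off H_k = ker ∂_k / im ∂_{k+1}:

  H_0: rank C_0 − rank ∂_1 = 5 − 4 = 1, and the invariant factors of ∂_1 are all 1, so H_0 = Z.
  H_1: rank ker ∂_1 − rank ∂_2 = (9 − 4) − 5 = 0, and the invariant factors of ∂_2 are all 1, so H_1 = 0.
  H_2: rank ker ∂_2 − rank ∂_3 = (6 − 5) − 0 = 1, and there is no ∂_3, so H_2 = Z.

As a check, the Euler characteristic is 5 − 9 + 6 = 2, which agrees with 1 − 0 + 1 = 2.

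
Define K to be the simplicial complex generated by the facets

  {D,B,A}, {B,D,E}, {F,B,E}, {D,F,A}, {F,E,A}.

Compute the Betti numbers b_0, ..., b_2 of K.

b_0 = 1, b_1 = 1, b_2 = 0.

Take the total order A < B < D < E < F on the vertex set. Then K (dimension 2) consists of the simplices:

  0-simplices (5): A, B, D, E, F
  1-simplices (10): AB, AD, AE, AF, BD, BE, BF, DE, DF, EF
  2-simplices (5): ABD, ADF, AEF, BDE, BEF

Hence C_0 ≅ Z^5, C_1 ≅ Z^10, C_2 ≅ Z^5.

∂_1: C_1 → C_0 maps an edge to its endpoints' difference, ∂[p,q] = q − p.
The 5×10 boundary matrix has rank 4 and Smith normal form diag(1,1,1,1).

∂_2: C_2 → C_1 sends each 2-simplex [p,q,r] to [q,r] − [p,r] + [p,q]. For instance
  ∂ADF = DF − AF + AD,
  ∂ABD = BD − AD + AB.
The resulting 10×5 matrix has rank 5, and its Smith normal form has invariant factors (1,1,1,1,1).

Now H_k = ker ∂_k / im ∂_{k+1}, so:

  H_0: rank C_0 − rank ∂_1 = 5 − 4 = 1, and the invariant factors of ∂_1 are all 1, so H_0 ≅ Z.
  H_1: rank ker ∂_1 − rank ∂_2 = (10 − 4) − 5 = 1, and the invariant factors of ∂_2 are all 1, so H_1 ≅ Z.
  H_2: rank ker ∂_2 − rank ∂_3 = (5 − 5) − 0 = 0, and there is no ∂_3, so H_2 ≅ 0.

As a check, the Euler characteristic is 5 − 10 + 5 = 0, which agrees with 1 − 1 + 0 = 0.
(K is a triangulation of the Möbius band.)

Hence the Betti numbers are b_0 = 1, b_1 = 1, b_2 = 0.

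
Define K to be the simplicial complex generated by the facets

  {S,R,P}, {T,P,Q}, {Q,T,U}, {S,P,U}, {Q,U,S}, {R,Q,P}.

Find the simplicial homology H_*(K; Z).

Take the total order P < Q < R < S < T < U on the vertex set. Then K (dimension 2) consists of the simplices:

  0-simplices (6): P, Q, R, S, T, U
  1-simplices (12): PQ, PR, PS, PT, PU, QR, QS, QT, QU, RS, SU, TU
  2-simplices (6): PQR, PQT, PRS, PSU, QSU, QTU

so the chain groups are C_0 ≅ Z^6, C_1 ≅ Z^12, C_2 ≅ Z^6.

∂_1: C_1 → C_0 is given by ∂[p,q] = [q] − [p].
As a 6×12 matrix over Z this has rank 5, with invariant factors (1,1,1,1,1).

The boundary map ∂_2: C_2 → C_1 acts by ∂[p,q,r] = [q,r] − [p,r] + [p,q]. For instance
  ∂QSU = SU − QU + QS,
  ∂PRS = RS − PS + PR.
As a 12×6 matrix over Z this has rank 6, with invariant factors (1,1,1,1,1,1).

Computing H_k = (kernel of ∂_k) / (image of ∂_{k+1}):

  H_0: rank C_0 − rank ∂_1 = 6 − 5 = 1, and the invariant factors of ∂_1 are all 1, so H_0 ≅ Z.
  H_1: rank ker ∂_1 − rank ∂_2 = (12 − 5) − 6 = 1, and the invariant factors of ∂_2 are all 1, so H_1 ≅ Z.
  H_2: rank ker ∂_2 − rank ∂_3 = (6 − 6) − 0 = 0, and there is no ∂_3, so H_2 ≅ 0.

H_0 ≅ Z,  H_1 ≅ Z,  H_2 = 0.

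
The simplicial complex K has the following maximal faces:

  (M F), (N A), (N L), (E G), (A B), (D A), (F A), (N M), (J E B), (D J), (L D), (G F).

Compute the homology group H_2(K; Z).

We work with the vertex ordering A < B < D < E < F < G < J < L < M < N. The simplices of K, each written with vertices in increasing order, are:

  0-simplices (10): A, B, D, E, F, G, J, L, M, N
  1-simplices (14): AB, AD, AF, AN, BE, BJ, DJ, DL, EG, EJ, FG, FM, LN, MN
  2-simplices (1): BEJ

so the chain groups are C_0 ≅ Z^10, C_1 ≅ Z^14, C_2 ≅ Z^1.

∂_1: C_1 → C_0 maps an edge to its endpoints' difference, ∂[p,q] = q − p. For instance
  ∂FM = M − F.
The 10×14 boundary matrix has rank 9 and Smith normal form diag(1,1,1,1,1,1,1,1,1).

∂_2: C_2 → C_1 acts by ∂[p,q,r] = [q,r] − [p,r] + [p,q]. For instance
  ∂BEJ = EJ − BJ + BE.
The resulting 14×1 matrix has rank 1, and its Smith normal form has invariant factors (1).

Reading off H_k = ker ∂_k / im ∂_{k+1}:

  H_2: rank ker ∂_2 − rank ∂_3 = (1 − 1) − 0 = 0, and there is no ∂_3, so H_2 = 0.

H_2 ≅ 0.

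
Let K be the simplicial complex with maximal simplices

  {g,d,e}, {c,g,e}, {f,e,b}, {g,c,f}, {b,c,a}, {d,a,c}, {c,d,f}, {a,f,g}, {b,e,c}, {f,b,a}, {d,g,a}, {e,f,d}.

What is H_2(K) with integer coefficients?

Take the total order a < b < c < d < e < f < g on the vertex set. Then K (dimension 2) consists of the simplices:

  0-simplices (7): a, b, c, d, e, f, g
  1-simplices (18): ab, ac, ad, af, ag, bc, be, bf, cd, ce, cf, cg, de, df, dg, ef, eg, fg
  2-simplices (12): abc, abf, acd, adg, afg, bce, bef, cdf, ceg, cfg, def, deg

so the chain groups are C_0 ≅ Z^7, C_1 ≅ Z^18, C_2 ≅ Z^12.

Boundary ∂_1: C_1 → C_0 maps an edge to its endpoints' difference, ∂[p,q] = q − p. For instance
  ∂ef = f − e.
The 7×18 boundary matrix has rank 6 and Smith normal form diag(1,1,1,1,1,1).

Boundary ∂_2: C_2 → C_1 maps a triangle to the signed sum of its edges. For instance
  ∂cdf = df − cf + cd,
  ∂ceg = eg − cg + ce.
The 18×12 boundary matrix has rank 12 and Smith normal form diag(1,1,1,1,1,1,1,1,1,1,1,2).

Computing H_k = (kernel of ∂_k) / (image of ∂_{k+1}):

  H_2: rank ker ∂_2 − rank ∂_3 = (12 − 12) − 0 = 0, and there is no ∂_3, so H_2 = 0.

H_2 = 0.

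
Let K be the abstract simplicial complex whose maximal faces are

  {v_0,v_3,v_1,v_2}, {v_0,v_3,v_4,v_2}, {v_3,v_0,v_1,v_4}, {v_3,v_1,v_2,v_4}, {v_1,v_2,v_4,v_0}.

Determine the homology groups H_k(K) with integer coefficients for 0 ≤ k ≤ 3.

Order the vertices as v_0 < v_1 < v_2 < v_3 < v_4. Listing each simplex with vertices in this order, K has dimension 3 with simplices:

  0-simplices (5): [v_0], [v_1], [v_2], [v_3], [v_4]
  1-simplices (10): [v_0,v_1], [v_0,v_2], [v_0,v_3], [v_0,v_4], [v_1,v_2], [v_1,v_3], [v_1,v_4], [v_2,v_3], [v_2,v_4], [v_3,v_4]
  2-simplices (10): [v_0,v_1,v_2], [v_0,v_1,v_3], [v_0,v_1,v_4], [v_0,v_2,v_3], [v_0,v_2,v_4], [v_0,v_3,v_4], [v_1,v_2,v_3], [v_1,v_2,v_4], [v_1,v_3,v_4], [v_2,v_3,v_4]
  3-simplices (5): [v_0,v_1,v_2,v_3], [v_0,v_1,v_2,v_4], [v_0,v_1,v_3,v_4], [v_0,v_2,v_3,v_4], [v_1,v_2,v_3,v_4]

Hence C_0 ≅ Z^5, C_1 ≅ Z^10, C_2 ≅ Z^10, C_3 ≅ Z^5.

∂_1: C_1 → C_0 sends each edge [p,q] (with p < q) to q − p. For instance
  ∂[v_2,v_3] = [v_3] − [v_2].
This gives a 5×10 integer matrix of rank 4; reducing to Smith normal form yields diagonal entries (1,1,1,1).

Boundary ∂_2: C_2 → C_1 sends each 2-simplex [p,q,r] to [q,r] − [p,r] + [p,q]. For instance
  ∂[v_2,v_3,v_4] = [v_3,v_4] − [v_2,v_4] + [v_2,v_3],
  ∂[v_0,v_3,v_4] = [v_3,v_4] − [v_0,v_4] + [v_0,v_3].
This gives a 10×10 integer matrix of rank 6; reducing to Smith normal form yields diagonal entries (1,1,1,1,1,1).

∂_3: C_3 → C_2 sends each 3-simplex σ to the alternating sum Σ_i (−1)^i (σ with its i-th vertex removed). For instance
  ∂[v_0,v_1,v_3,v_4] = [v_1,v_3,v_4] − [v_0,v_3,v_4] + [v_0,v_1,v_4] − [v_0,v_1,v_3],
  ∂[v_0,v_1,v_2,v_3] = [v_1,v_2,v_3] − [v_0,v_2,v_3] + [v_0,v_1,v_3] − [v_0,v_1,v_2].
This gives a 10×5 integer matrix of rank 4; reducing to Smith normal form yields diagonal entries (1,1,1,1).

Computing H_k = (kernel of ∂_k) / (image of ∂_{k+1}):

  H_0: rank C_0 − rank ∂_1 = 5 − 4 = 1, and the invariant factors of ∂_1 are all 1, so H_0 ≅ Z.
  H_1: rank ker ∂_1 − rank ∂_2 = (10 − 4) − 6 = 0, and the invariant factors of ∂_2 are all 1, so H_1 ≅ 0.
  H_2: rank ker ∂_2 − rank ∂_3 = (10 − 6) − 4 = 0, and the invariant factors of ∂_3 are all 1, so H_2 ≅ 0.
  H_3: rank ker ∂_3 − rank ∂_4 = (5 − 4) − 0 = 1, and there is no ∂_4, so H_3 ≅ Z.

As a check, the Euler characteristic is 5 − 10 + 10 − 5 = 0, which agrees with 1 − 0 + 0 − 1 = 0.

H_0 ≅ Z,  H_1 = 0,  H_2 = 0,  H_3 ≅ Z.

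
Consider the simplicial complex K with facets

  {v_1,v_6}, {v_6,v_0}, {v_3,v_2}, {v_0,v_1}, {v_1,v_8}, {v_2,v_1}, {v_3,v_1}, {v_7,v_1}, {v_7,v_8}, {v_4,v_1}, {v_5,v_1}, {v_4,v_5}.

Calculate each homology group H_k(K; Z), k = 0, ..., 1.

Order the vertices as v_0 < v_1 < v_2 < v_3 < v_4 < v_5 < v_6 < v_7 < v_8. Listing each simplex with vertices in this order, K has dimension 1 with simplices:

  0-simplices (9): [v_0], [v_1], [v_2], [v_3], [v_4], [v_5], [v_6], [v_7], [v_8]
  1-simplices (12): [v_0,v_1], [v_0,v_6], [v_1,v_2], [v_1,v_3], [v_1,v_4], [v_1,v_5], [v_1,v_6], [v_1,v_7], [v_1,v_8], [v_2,v_3], [v_4,v_5], [v_7,v_8]

Hence C_0 ≅ Z^9, C_1 ≅ Z^12.

Boundary ∂_1: C_1 → C_0 is given by ∂[p,q] = [q] − [p]. For instance
  ∂[v_1,v_5] = [v_5] − [v_1].
The 9×12 boundary matrix has rank 8 and Smith normal form diag(1,1,1,1,1,1,1,1).

Reading off H_k = ker ∂_k / im ∂_{k+1}:

  H_0: rank C_0 − rank ∂_1 = 9 − 8 = 1, and the invariant factors of ∂_1 are all 1, so H_0 = Z.
  H_1: rank ker ∂_1 − rank ∂_2 = (12 − 8) − 0 = 4, and there is no ∂_2, so H_1 = Z^4.

H_0 = Z,  H_1 = Z^4.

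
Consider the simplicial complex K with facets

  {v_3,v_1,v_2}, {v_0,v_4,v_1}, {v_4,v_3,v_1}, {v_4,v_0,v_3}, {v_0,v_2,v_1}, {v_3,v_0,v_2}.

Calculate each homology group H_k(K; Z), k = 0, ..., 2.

K has 5 vertices, 9 edges, 6 triangles.
rank ∂_0 = 0, rank ∂_1 = 4 ⇒ b_0 = 5 − 0 − 4 = 1; all invariant factors of ∂_1 are 1 so no torsion. So H_0 = Z.
rank ∂_1 = 4, rank ∂_2 = 5 ⇒ b_1 = 9 − 4 − 5 = 0; all invariant factors of ∂_2 are 1 so no torsion. So H_1 = 0.
rank ∂_2 = 5, rank ∂_3 = 0 ⇒ b_2 = 6 − 5 − 0 = 1. So H_2 = Z.

H_0 = Z,  H_1 = 0,  H_2 = Z.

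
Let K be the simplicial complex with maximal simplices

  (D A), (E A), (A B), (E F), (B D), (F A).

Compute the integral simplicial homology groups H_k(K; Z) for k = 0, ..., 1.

H_0 ≅ Z,  H_1 ≅ Z^2.

Order the vertices as A < B < D < E < F. Listing each simplex with vertices in this order, K has dimension 1 with simplices:

  0-simplices (5): A, B, D, E, F
  1-simplices (6): AB, AD, AE, AF, BD, EF

so the chain groups are C_0 ≅ Z^5, C_1 ≅ Z^6.

The boundary map ∂_1: C_1 → C_0 maps an edge to its endpoints' difference, ∂[p,q] = q − p. For instance
  ∂AF = F − A.
As a 5×6 matrix over Z this has rank 4, with invariant factors (1,1,1,1).

Now H_k = ker ∂_k / im ∂_{k+1}, so:

  H_0: rank C_0 − rank ∂_1 = 5 − 4 = 1, and the invariant factors of ∂_1 are all 1, so H_0 = Z.
  H_1: rank ker ∂_1 − rank ∂_2 = (6 − 4) − 0 = 2, and there is no ∂_2, so H_1 = Z^2.

As a check, the Euler characteristic is 5 − 6 = -1, which agrees with 1 − 2 = -1.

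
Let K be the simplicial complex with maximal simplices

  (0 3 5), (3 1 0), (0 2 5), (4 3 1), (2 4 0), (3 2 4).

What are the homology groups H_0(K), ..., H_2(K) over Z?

Order the vertices as 0 < 1 < 2 < 3 < 4 < 5. Listing each simplex with vertices in this order, K has dimension 2 with simplices:

  0-simplices (6): [0], [1], [2], [3], [4], [5]
  1-simplices (12): [0,1], [0,2], [0,3], [0,4], [0,5], [1,3], [1,4], [2,3], [2,4], [2,5], [3,4], [3,5]
  2-simplices (6): [0,1,3], [0,2,4], [0,2,5], [0,3,5], [1,3,4], [2,3,4]

giving chain groups C_0 ≅ Z^6, C_1 ≅ Z^12, C_2 ≅ Z^6.

The boundary map ∂_1: C_1 → C_0 sends each edge [p,q] (with p < q) to q − p. For instance
  ∂[3,5] = [5] − [3].
As a 6×12 matrix over Z this has rank 5, with invariant factors (1,1,1,1,1).

Boundary ∂_2: C_2 → C_1 sends each 2-simplex [p,q,r] to [q,r] − [p,r] + [p,q]. For instance
  ∂[0,2,4] = [2,4] − [0,4] + [0,2],
  ∂[2,3,4] = [3,4] − [2,4] + [2,3].
The resulting 12×6 matrix has rank 6, and its Smith normal form has invariant factors (1,1,1,1,1,1).

Reading off H_k = ker ∂_k / im ∂_{k+1}:

  H_0: rank C_0 − rank ∂_1 = 6 − 5 = 1, and the invariant factors of ∂_1 are all 1, so H_0 = Z.
  H_1: rank ker ∂_1 − rank ∂_2 = (12 − 5) − 6 = 1, and the invariant factors of ∂_2 are all 1, so H_1 = Z.
  H_2: rank ker ∂_2 − rank ∂_3 = (6 − 6) − 0 = 0, and there is no ∂_3, so H_2 = 0.

As a check, the Euler characteristic is 6 − 12 + 6 = 0, which agrees with 1 − 1 + 0 = 0.

H_0 = Z,  H_1 = Z,  H_2 = 0.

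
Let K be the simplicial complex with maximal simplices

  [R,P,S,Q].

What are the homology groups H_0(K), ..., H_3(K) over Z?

Take the total order P < Q < R < S on the vertex set. Then K (dimension 3) consists of the simplices:

  0-simplices (4): P, Q, R, S
  1-simplices (6): PQ, PR, PS, QR, QS, RS
  2-simplices (4): PQR, PQS, PRS, QRS
  3-simplices (1): PQRS

Hence C_0 ≅ Z^4, C_1 ≅ Z^6, C_2 ≅ Z^4, C_3 ≅ Z^1.

The boundary map ∂_1: C_1 → C_0 is given by ∂[p,q] = [q] − [p].
The 4×6 boundary matrix has rank 3 and Smith normal form diag(1,1,1).

Boundary ∂_2: C_2 → C_1 maps a triangle to the signed sum of its edges. For instance
  ∂PQS = QS − PS + PQ,
  ∂PRS = RS − PS + PR.
The resulting 6×4 matrix has rank 3, and its Smith normal form has invariant factors (1,1,1).

The boundary map ∂_3: C_3 → C_2 sends each 3-simplex σ to the alternating sum Σ_i (−1)^i (σ with its i-th vertex removed). For instance
  ∂PQRS = QRS − PRS + PQS − PQR.
The 4×1 boundary matrix has rank 1 and Smith normal form diag(1).

Computing H_k = (kernel of ∂_k) / (image of ∂_{k+1}):

  H_0: rank C_0 − rank ∂_1 = 4 − 3 = 1, and the invariant factors of ∂_1 are all 1, so H_0 = Z.
  H_1: rank ker ∂_1 − rank ∂_2 = (6 − 3) − 3 = 0, and the invariant factors of ∂_2 are all 1, so H_1 = 0.
  H_2: rank ker ∂_2 − rank ∂_3 = (4 − 3) − 1 = 0, and the invariant factors of ∂_3 are all 1, so H_2 = 0.
  H_3: rank ker ∂_3 − rank ∂_4 = (1 − 1) − 0 = 0, and there is no ∂_4, so H_3 = 0.

H_0 = Z,  H_1 = 0,  H_2 = 0,  H_3 = 0.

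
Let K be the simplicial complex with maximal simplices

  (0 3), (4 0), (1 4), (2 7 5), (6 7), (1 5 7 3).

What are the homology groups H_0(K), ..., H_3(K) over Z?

Order the vertices as 0 < 1 < 2 < 3 < 4 < 5 < 6 < 7. Listing each simplex with vertices in this order, K has dimension 3 with simplices:

  0-simplices (8): [0], [1], [2], [3], [4], [5], [6], [7]
  1-simplices (12): [0,3], [0,4], [1,3], [1,4], [1,5], [1,7], [2,5], [2,7], [3,5], [3,7], [5,7], [6,7]
  2-simplices (5): [1,3,5], [1,3,7], [1,5,7], [2,5,7], [3,5,7]
  3-simplices (1): [1,3,5,7]

so the chain groups are C_0 ≅ Z^8, C_1 ≅ Z^12, C_2 ≅ Z^5, C_3 ≅ Z^1.

Boundary ∂_1: C_1 → C_0 maps an edge to its endpoints' difference, ∂[p,q] = q − p. For instance
  ∂[1,3] = [3] − [1].
This gives a 8×12 integer matrix of rank 7; reducing to Smith normal form yields diagonal entries (1,1,1,1,1,1,1).

Boundary ∂_2: C_2 → C_1 acts by ∂[p,q,r] = [q,r] − [p,r] + [p,q]. For instance
  ∂[1,5,7] = [5,7] − [1,7] + [1,5],
  ∂[1,3,7] = [3,7] − [1,7] + [1,3].
The 12×5 boundary matrix has rank 4 and Smith normal form diag(1,1,1,1).

The boundary map ∂_3: C_3 → C_2 sends each 3-simplex σ to the alternating sum Σ_i (−1)^i (σ with its i-th vertex removed). For instance
  ∂[1,3,5,7] = [3,5,7] − [1,5,7] + [1,3,7] − [1,3,5].
The resulting 5×1 matrix has rank 1, and its Smith normal form has invariant factors (1).

Now H_k = ker ∂_k / im ∂_{k+1}, so:

  H_0: rank C_0 − rank ∂_1 = 8 − 7 = 1, and the invariant factors of ∂_1 are all 1, so H_0 = Z.
  H_1: rank ker ∂_1 − rank ∂_2 = (12 − 7) − 4 = 1, and the invariant factors of ∂_2 are all 1, so H_1 = Z.
  H_2: rank ker ∂_2 − rank ∂_3 = (5 − 4) − 1 = 0, and the invariant factors of ∂_3 are all 1, so H_2 = 0.
  H_3: rank ker ∂_3 − rank ∂_4 = (1 − 1) − 0 = 0, and there is no ∂_4, so H_3 = 0.

H_0 ≅ Z,  H_1 ≅ Z,  H_2 = 0,  H_3 = 0.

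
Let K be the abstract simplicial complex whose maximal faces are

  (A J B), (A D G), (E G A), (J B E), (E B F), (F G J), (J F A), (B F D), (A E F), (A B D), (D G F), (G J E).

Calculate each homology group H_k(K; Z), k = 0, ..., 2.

Order the vertices as A < B < D < E < F < G < J. Listing each simplex with vertices in this order, K has dimension 2 with simplices:

  0-simplices (7): A, B, D, E, F, G, J
  1-simplices (18): AB, AD, AE, AF, AG, AJ, BD, BE, BF, BJ, DF, DG, EF, EG, EJ, FG, FJ, GJ
  2-simplices (12): ABD, ABJ, ADG, AEF, AEG, AFJ, BDF, BEF, BEJ, DFG, EGJ, FGJ

Hence C_0 ≅ Z^7, C_1 ≅ Z^18, C_2 ≅ Z^12.

The boundary map ∂_1: C_1 → C_0 is given by ∂[p,q] = [q] − [p].
The 7×18 boundary matrix has rank 6 and Smith normal form diag(1,1,1,1,1,1).

The boundary map ∂_2: C_2 → C_1 maps a triangle to the signed sum of its edges. For instance
  ∂AEG = EG − AG + AE,
  ∂BEF = EF − BF + BE.
The resulting 18×12 matrix has rank 12, and its Smith normal form has invariant factors (1,1,1,1,1,1,1,1,1,1,1,2).

Reading off H_k = ker ∂_k / im ∂_{k+1}:

  H_0: rank C_0 − rank ∂_1 = 7 − 6 = 1, and the invariant factors of ∂_1 are all 1, so H_0 = Z.
  H_1: rank ker ∂_1 − rank ∂_2 = (18 − 6) − 12 = 0, and ∂_2 has invariant factor 2 > 1, so H_1 = Z/2.
  H_2: rank ker ∂_2 − rank ∂_3 = (12 − 12) − 0 = 0, and there is no ∂_3, so H_2 = 0.

As a check, the Euler characteristic is 7 − 18 + 12 = 1, which agrees with 1 − 0 + 0 = 1.

H_0 = Z,  H_1 = Z/2,  H_2 = 0.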